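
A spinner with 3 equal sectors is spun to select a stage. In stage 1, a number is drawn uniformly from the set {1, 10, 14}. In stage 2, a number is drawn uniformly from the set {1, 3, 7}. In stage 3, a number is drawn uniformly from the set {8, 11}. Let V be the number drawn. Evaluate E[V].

43/6

E[V | stage 1] = (1+10+14)/3 = 25/3.
E[V | stage 2] = (1+3+7)/3 = 11/3.
E[V | stage 3] = (8+11)/2 = 19/2.
E[V] = (1/3)·(25/3) + (1/3)·(11/3) + (1/3)·(19/2) = 43/6.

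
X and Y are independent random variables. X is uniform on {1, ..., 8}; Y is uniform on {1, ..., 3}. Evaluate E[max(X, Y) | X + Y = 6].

4

Outcomes with X + Y = 6: (3,3), (4,2), (5,1), each with probability 1/24.
E[max(X, Y) | X + Y = 6] = (3 + 4 + 5) / 3 = 4.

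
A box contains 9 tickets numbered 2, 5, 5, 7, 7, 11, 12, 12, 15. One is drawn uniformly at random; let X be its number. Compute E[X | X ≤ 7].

P(X ≤ 7) = 5/9.
Σ over the event: 2·1/9 + 5·2/9 + 7·2/9 = 26/9.
E[X | X ≤ 7] = (26/9) / (5/9) = 26/5.

26/5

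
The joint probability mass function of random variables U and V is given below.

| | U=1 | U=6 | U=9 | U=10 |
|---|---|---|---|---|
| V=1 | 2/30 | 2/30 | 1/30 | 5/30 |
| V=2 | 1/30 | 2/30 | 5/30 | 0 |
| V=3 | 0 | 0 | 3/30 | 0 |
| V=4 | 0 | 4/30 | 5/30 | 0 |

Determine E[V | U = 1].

P(U = 1) = 1/10.
Σ V·P over the event = 1·(2/30) + 2·(1/30) = 2/15.
E[V | U = 1] = (2/15) / (1/10) = 4/3.

4/3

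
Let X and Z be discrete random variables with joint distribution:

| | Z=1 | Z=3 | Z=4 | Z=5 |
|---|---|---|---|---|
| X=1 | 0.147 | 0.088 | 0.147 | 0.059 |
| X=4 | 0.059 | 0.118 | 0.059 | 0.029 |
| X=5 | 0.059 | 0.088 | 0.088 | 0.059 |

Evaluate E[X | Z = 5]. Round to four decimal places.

P(Z = 5) = 0.147.
Σ X·P over the event = 1·(0.059) + 4·(0.029) + 5·(0.059) = 0.470.
E[X | Z = 5] = (0.470) / (0.147) = 3.1973.

3.1973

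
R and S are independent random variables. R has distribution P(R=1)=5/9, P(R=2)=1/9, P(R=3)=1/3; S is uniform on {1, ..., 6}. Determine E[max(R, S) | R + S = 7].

P(R + S = 7) = 1/6.
Summing max(R,S)·P(x,y) over outcomes with R + S = 7 gives 47/54.
E[max(R, S) | R + S = 7] = (47/54) / (1/6) = 47/9.

47/9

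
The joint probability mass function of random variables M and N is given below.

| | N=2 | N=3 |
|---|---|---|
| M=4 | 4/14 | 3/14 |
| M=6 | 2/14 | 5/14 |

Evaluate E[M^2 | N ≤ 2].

P(N ≤ 2) = 3/7.
Σ M^2·P over the event = 16·(4/14) + 36·(2/14) = 68/7.
E[M^2 | N ≤ 2] = (68/7) / (3/7) = 68/3.

68/3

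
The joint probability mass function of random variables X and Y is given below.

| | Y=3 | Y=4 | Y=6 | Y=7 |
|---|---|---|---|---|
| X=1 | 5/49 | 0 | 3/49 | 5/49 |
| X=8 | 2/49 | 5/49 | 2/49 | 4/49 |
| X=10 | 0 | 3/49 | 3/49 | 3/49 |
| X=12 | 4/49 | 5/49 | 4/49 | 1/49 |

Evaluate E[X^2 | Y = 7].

P(Y = 7) = 13/49.
Σ X^2·P over the event = 1·(5/49) + 64·(4/49) + 100·(3/49) + 144·(1/49) = 705/49.
E[X^2 | Y = 7] = (705/49) / (13/49) = 705/13.

705/13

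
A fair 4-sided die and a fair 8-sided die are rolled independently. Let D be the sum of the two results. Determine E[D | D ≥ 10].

32/3

P(D ≥ 10) = 3/16.
Σ over the event: 10·3/32 + 11·1/16 + 12·1/32 = 2.
E[D | D ≥ 10] = (2) / (3/16) = 32/3.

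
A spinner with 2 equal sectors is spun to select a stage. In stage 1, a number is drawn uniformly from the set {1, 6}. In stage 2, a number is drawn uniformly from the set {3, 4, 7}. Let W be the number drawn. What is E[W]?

49/12

E[W | stage 1] = (1+6)/2 = 7/2.
E[W | stage 2] = (3+4+7)/3 = 14/3.
E[W] = (1/2)·(7/2) + (1/2)·(14/3) = 49/12.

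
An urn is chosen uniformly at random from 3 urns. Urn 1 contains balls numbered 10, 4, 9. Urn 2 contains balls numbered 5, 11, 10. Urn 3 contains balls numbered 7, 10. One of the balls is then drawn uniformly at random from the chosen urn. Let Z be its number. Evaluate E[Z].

E[Z | urn 1] = (10+4+9)/3 = 23/3.
E[Z | urn 2] = (5+11+10)/3 = 26/3.
E[Z | urn 3] = (7+10)/2 = 17/2.
By the law of total expectation,
E[Z] = (1/3)·(23/3) + (1/3)·(26/3) + (1/3)·(17/2) = 149/18.

149/18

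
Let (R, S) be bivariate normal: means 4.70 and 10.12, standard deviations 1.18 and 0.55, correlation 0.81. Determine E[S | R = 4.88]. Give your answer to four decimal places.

10.1880

E[S | R=x] = μ_S + ρ(σ_S/σ_R)(x − μ_R) for jointly normal variables.
E[S | R=4.88] = 10.12 + (0.81)·(0.55/1.18)·(4.88 − (4.70)) = 10.12 + (0.37754)·(0.18) = 10.1880.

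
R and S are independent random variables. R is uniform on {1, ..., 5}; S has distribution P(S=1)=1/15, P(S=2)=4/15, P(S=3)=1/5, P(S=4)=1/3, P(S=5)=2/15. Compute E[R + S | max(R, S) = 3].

69/14

P(max(R, S) = 3) = 14/75.
Summing (R+S)·P(x,y) over outcomes with max(R, S) = 3 gives 23/25.
E[R + S | max(R, S) = 3] = (23/25) / (14/75) = 69/14.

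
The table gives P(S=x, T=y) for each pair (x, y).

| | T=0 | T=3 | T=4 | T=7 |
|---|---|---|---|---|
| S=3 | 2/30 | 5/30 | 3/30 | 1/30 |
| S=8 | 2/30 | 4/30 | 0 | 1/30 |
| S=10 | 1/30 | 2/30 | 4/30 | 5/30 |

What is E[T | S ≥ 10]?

P(S ≥ 10) = 2/5.
Σ T·P over the event = 0·(1/30) + 3·(2/30) + 4·(4/30) + 7·(5/30) = 19/10.
E[T | S ≥ 10] = (19/10) / (2/5) = 19/4.

19/4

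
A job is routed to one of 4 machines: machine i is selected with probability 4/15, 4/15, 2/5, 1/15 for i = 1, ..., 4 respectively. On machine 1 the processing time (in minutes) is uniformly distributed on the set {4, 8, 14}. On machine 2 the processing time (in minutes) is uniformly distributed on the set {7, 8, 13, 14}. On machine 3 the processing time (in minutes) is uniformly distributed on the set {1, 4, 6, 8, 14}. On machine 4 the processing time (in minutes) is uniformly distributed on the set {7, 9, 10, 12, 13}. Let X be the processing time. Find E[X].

1897/225

E[X | machine 1] = (4+8+14)/3 = 26/3.
E[X | machine 2] = (7+8+13+14)/4 = 21/2.
E[X | machine 3] = (1+4+6+8+14)/5 = 33/5.
E[X | machine 4] = (7+9+10+12+13)/5 = 51/5.
By the law of total expectation,
E[X] = (4/15)·(26/3) + (4/15)·(21/2) + (2/5)·(33/5) + (1/15)·(51/5) = 1897/225.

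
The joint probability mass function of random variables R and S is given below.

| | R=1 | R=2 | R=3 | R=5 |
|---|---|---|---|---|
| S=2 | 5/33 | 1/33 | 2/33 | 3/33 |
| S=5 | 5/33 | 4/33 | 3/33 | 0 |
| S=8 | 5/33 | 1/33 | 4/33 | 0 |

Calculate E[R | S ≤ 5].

50/23

P(S ≤ 5) = 23/33.
Summing R·P(R=x,S=y) over the conditioning event gives 50/33.
E[R | S ≤ 5] = (50/33) / (23/33) = 50/23.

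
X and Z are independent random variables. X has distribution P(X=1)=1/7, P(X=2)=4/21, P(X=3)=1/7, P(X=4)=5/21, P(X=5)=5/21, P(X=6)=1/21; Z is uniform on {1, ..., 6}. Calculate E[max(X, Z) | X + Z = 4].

13/5

P(X + Z = 4) = 5/63.
Summing max(X,Z)·P(x,y) over outcomes with X + Z = 4 gives 13/63.
E[max(X, Z) | X + Z = 4] = (13/63) / (5/63) = 13/5.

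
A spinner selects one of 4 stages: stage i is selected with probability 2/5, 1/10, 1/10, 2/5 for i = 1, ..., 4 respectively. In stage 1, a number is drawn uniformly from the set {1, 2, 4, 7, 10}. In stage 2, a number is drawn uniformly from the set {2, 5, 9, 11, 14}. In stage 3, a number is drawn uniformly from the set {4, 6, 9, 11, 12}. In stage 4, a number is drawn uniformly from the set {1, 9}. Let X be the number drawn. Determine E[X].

E[X | stage 1] = (1+2+4+7+10)/5 = 24/5.
E[X | stage 2] = (2+5+9+11+14)/5 = 41/5.
E[X | stage 3] = (4+6+9+11+12)/5 = 42/5.
E[X | stage 4] = (1+9)/2 = 5.
By the law of total expectation,
E[X] = (2/5)·(24/5) + (1/10)·(41/5) + (1/10)·(42/5) + (2/5)·(5) = 279/50.

279/50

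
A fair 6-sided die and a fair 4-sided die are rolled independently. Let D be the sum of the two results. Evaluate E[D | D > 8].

P(D > 8) = 1/8.
Σ over the event: 9·1/12 + 10·1/24 = 7/6.
E[D | D > 8] = (7/6) / (1/8) = 28/3.

28/3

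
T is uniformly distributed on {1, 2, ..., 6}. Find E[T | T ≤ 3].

Given T ≤ 3, T is equally likely to be any of {1, 2, 3}.
E[T | T ≤ 3] = (1 + 2 + 3) / 3 = 2.

2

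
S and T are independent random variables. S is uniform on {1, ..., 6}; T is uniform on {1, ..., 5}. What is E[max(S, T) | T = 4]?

P(T = 4) = 1/5.
Summing max(S,T)·P(x,y) over outcomes with T = 4 gives 9/10.
E[max(S, T) | T = 4] = (9/10) / (1/5) = 9/2.

9/2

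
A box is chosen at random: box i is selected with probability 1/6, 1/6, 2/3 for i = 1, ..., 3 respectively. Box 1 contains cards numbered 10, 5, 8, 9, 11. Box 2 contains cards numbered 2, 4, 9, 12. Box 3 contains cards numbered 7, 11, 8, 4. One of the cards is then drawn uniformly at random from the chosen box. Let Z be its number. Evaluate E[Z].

E[Z | box 1] = (10+5+8+9+11)/5 = 43/5.
E[Z | box 2] = (2+4+9+12)/4 = 27/4.
E[Z | box 3] = (7+11+8+4)/4 = 15/2.
By the law of total expectation,
E[Z] = (1/6)·(43/5) + (1/6)·(27/4) + (2/3)·(15/2) = 907/120.

907/120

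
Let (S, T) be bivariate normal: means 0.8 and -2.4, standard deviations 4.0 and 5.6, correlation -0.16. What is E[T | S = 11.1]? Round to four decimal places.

For a bivariate normal, E[T | S=x] = μ_T + ρ·(σ_T/σ_S)·(x − μ_S).
E[T | S=11.1] = -2.4 + (-0.16)·(5.6/4.0)·(11.1 − (0.8)) = -2.4 + (-0.224)·(10.3) = -4.7072.

-4.7072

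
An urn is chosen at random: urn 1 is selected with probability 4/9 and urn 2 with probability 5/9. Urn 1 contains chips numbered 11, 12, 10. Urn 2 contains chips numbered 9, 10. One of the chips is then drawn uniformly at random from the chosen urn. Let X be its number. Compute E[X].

61/6

E[X | urn 1] = (11+12+10)/3 = 11.
E[X | urn 2] = (9+10)/2 = 19/2.
By the law of total expectation,
E[X] = (4/9)·(11) + (5/9)·(19/2) = 61/6.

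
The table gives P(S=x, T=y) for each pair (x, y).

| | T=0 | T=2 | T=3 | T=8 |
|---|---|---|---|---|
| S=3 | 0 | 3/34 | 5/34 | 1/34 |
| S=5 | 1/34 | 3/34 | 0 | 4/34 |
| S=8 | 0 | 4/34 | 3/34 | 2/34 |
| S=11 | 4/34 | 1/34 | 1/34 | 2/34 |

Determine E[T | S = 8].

P(S = 8) = 9/34.
Σ T·P over the event = 2·(4/34) + 3·(3/34) + 8·(2/34) = 33/34.
E[T | S = 8] = (33/34) / (9/34) = 11/3.

11/3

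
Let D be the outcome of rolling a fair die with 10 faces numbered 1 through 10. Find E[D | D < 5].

Given D < 5, D is equally likely to be any of {1, 2, 3, 4}.
E[D | D < 5] = (1 + 2 + 3 + 4) / 4 = 5/2.

5/2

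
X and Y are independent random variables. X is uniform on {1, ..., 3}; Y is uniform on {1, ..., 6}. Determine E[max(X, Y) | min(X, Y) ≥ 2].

41/10

Outcomes with min(X, Y) ≥ 2: (2,2), (2,3), (2,4), (2,5), (2,6), (3,2), (3,3), (3,4), (3,5), (3,6), each with probability 1/18.
E[max(X, Y) | min(X, Y) ≥ 2] = (2 + 3 + 4 + 5 + 6 + 3 + 3 + 4 + 5 + 6) / 10 = 41/10.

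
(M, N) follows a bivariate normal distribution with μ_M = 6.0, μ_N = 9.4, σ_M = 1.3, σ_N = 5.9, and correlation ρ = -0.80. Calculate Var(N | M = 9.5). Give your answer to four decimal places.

Var(N | M=x) = (1 − ρ²)·σ_N².
Var(N | M=9.5) = (5.9)²·(1 − (-0.80)²) = 34.81·0.36 = 12.5316.

12.5316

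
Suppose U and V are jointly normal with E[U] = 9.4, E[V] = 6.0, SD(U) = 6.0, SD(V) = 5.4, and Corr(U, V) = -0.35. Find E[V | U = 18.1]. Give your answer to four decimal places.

The regression of V on U has slope ρ·σ_V/σ_U and passes through (μ_U, μ_V).
E[V | U=18.1] = 6.0 + (-0.35)·(5.4/6.0)·(18.1 − (9.4)) = 6.0 + (-0.315)·(8.7) = 3.2595.

3.2595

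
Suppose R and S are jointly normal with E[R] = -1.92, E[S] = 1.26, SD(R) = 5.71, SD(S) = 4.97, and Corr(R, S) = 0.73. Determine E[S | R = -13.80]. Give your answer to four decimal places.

-6.2885

For a bivariate normal, E[S | R=x] = μ_S + ρ·(σ_S/σ_R)·(x − μ_R).
E[S | R=-13.80] = 1.26 + (0.73)·(4.97/5.71)·(-13.80 − (-1.92)) = 1.26 + (0.635394)·(-11.88) = -6.2885.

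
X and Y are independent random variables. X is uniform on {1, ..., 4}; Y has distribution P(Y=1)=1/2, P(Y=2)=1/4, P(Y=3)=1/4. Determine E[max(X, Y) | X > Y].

P(X > Y) = 9/16.
Summing max(X,Y)·P(x,y) over outcomes with X > Y gives 29/16.
E[max(X, Y) | X > Y] = (29/16) / (9/16) = 29/9.

29/9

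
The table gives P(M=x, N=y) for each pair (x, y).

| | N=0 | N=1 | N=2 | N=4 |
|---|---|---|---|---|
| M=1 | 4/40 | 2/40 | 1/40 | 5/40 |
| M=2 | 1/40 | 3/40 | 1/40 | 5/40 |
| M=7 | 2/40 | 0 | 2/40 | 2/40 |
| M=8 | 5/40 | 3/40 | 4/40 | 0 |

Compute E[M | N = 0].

5

P(N = 0) = 3/10.
Summing M·P(M=x,N=y) over the conditioning event gives 3/2.
E[M | N = 0] = (3/2) / (3/10) = 5.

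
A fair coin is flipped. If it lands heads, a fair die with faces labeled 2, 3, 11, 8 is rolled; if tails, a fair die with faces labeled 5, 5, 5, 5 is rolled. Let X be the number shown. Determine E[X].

E[X | heads] = (2+3+11+8)/4 = 6.
E[X | tails] = (5+5+5+5)/4 = 5.
E[X] = (1/2)·(6) + (1/2)·(5) = 11/2.

11/2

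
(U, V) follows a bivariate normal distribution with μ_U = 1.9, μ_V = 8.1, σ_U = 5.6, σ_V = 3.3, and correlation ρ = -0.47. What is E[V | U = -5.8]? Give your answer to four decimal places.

For a bivariate normal, E[V | U=x] = μ_V + ρ·(σ_V/σ_U)·(x − μ_U).
E[V | U=-5.8] = 8.1 + (-0.47)·(3.3/5.6)·(-5.8 − (1.9)) = 8.1 + (-0.27696)·(-7.7) = 10.2326.

10.2326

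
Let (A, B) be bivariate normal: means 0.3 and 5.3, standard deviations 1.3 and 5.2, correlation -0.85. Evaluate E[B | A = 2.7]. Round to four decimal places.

For a bivariate normal, E[B | A=x] = μ_B + ρ·(σ_B/σ_A)·(x − μ_A).
E[B | A=2.7] = 5.3 + (-0.85)·(5.2/1.3)·(2.7 − (0.3)) = 5.3 + (-3.4)·(2.4) = -2.8600.

-2.8600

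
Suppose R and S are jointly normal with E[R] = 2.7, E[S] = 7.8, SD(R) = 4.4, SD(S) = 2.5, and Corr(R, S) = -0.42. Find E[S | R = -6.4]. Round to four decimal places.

The regression of S on R has slope ρ·σ_S/σ_R and passes through (μ_R, μ_S).
E[S | R=-6.4] = 7.8 + (-0.42)·(2.5/4.4)·(-6.4 − (2.7)) = 7.8 + (-0.23864)·(-9.1) = 9.9716.

9.9716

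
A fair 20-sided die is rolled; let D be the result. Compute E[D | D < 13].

13/2

Given D < 13, D is equally likely to be any of {1, 2, 3, 4, 5, 6, 7, 8, 9, 10, 11, 12}.
E[D | D < 13] = (1 + 2 + 3 + 4 + 5 + 6 + 7 + 8 + 9 + 10 + 11 + 12) / 12 = 13/2.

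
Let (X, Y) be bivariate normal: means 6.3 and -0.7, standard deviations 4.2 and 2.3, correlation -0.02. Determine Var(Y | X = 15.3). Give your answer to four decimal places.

Var(Y | X=x) = (1 − ρ²)·σ_Y².
Var(Y | X=15.3) = (2.3)²·(1 − (-0.02)²) = 5.29·0.9996 = 5.2879.

5.2879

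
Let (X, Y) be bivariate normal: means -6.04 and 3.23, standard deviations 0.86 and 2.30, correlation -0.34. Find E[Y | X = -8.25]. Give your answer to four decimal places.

The regression of Y on X has slope ρ·σ_Y/σ_X and passes through (μ_X, μ_Y).
E[Y | X=-8.25] = 3.23 + (-0.34)·(2.30/0.86)·(-8.25 − (-6.04)) = 3.23 + (-0.9093)·(-2.21) = 5.2396.

5.2396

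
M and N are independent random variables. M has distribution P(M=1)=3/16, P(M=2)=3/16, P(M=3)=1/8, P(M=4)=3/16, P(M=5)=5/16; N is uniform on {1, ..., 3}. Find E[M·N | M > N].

246/31

P(M > N) = 31/48.
Summing MN·P(x,y) over outcomes with M > N gives 41/8.
E[M·N | M > N] = (41/8) / (31/48) = 246/31.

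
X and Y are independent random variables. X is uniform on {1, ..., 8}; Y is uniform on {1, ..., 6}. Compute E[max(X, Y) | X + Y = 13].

Outcomes with X + Y = 13: (7,6), (8,5), each with probability 1/48.
E[max(X, Y) | X + Y = 13] = (7 + 8) / 2 = 15/2.

15/2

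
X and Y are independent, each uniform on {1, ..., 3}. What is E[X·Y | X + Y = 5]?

6

Outcomes with X + Y = 5: (2,3), (3,2), each with probability 1/9.
E[X·Y | X + Y = 5] = (6 + 6) / 2 = 6.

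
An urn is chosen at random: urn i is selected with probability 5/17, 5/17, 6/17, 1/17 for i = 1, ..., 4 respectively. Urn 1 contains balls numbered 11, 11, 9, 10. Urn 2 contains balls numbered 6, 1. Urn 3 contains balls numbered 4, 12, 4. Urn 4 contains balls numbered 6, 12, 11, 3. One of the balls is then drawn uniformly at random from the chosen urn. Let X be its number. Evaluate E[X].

467/68

E[X | urn 1] = (11+11+9+10)/4 = 41/4.
E[X | urn 2] = (6+1)/2 = 7/2.
E[X | urn 3] = (4+12+4)/3 = 20/3.
E[X | urn 4] = (6+12+11+3)/4 = 8.
By the law of total expectation,
E[X] = (5/17)·(41/4) + (5/17)·(7/2) + (6/17)·(20/3) + (1/17)·(8) = 467/68.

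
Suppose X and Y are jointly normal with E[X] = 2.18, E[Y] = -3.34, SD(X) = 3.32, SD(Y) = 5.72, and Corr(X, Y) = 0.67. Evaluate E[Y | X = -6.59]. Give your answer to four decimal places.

-13.4635

For a bivariate normal, E[Y | X=x] = μ_Y + ρ·(σ_Y/σ_X)·(x − μ_X).
E[Y | X=-6.59] = -3.34 + (0.67)·(5.72/3.32)·(-6.59 − (2.18)) = -3.34 + (1.154337)·(-8.77) = -13.4635.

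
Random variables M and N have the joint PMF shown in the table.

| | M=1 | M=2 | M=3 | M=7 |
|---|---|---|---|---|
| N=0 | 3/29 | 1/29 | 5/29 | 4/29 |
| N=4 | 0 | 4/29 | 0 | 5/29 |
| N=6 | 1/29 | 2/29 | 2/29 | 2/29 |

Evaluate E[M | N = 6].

P(N = 6) = 7/29.
Σ M·P over the event = 1·(1/29) + 2·(2/29) + 3·(2/29) + 7·(2/29) = 25/29.
E[M | N = 6] = (25/29) / (7/29) = 25/7.

25/7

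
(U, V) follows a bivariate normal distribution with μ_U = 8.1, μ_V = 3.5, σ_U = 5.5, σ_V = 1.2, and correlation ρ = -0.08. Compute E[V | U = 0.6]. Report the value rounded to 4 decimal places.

3.6309

E[V | U=x] = μ_V + ρ(σ_V/σ_U)(x − μ_U) for jointly normal variables.
E[V | U=0.6] = 3.5 + (-0.08)·(1.2/5.5)·(0.6 − (8.1)) = 3.5 + (-0.017455)·(-7.5) = 3.6309.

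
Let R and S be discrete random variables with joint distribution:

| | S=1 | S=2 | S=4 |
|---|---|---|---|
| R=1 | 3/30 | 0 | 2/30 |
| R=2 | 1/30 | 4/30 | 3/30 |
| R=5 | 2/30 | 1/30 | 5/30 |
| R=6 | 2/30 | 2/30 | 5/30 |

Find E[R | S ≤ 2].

52/15

P(S ≤ 2) = 1/2.
Σ R·P over the event = 1·(3/30) + 2·(1/30) + 2·(4/30) + 5·(2/30) + 5·(1/30) + 6·(2/30) + 6·(2/30) = 26/15.
E[R | S ≤ 2] = (26/15) / (1/2) = 52/15.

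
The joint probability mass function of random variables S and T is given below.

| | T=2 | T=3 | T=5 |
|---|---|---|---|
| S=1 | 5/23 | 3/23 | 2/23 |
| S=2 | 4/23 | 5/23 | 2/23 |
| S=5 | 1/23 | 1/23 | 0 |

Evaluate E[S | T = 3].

P(T = 3) = 9/23.
Σ S·P over the event = 1·(3/23) + 2·(5/23) + 5·(1/23) = 18/23.
E[S | T = 3] = (18/23) / (9/23) = 2.

2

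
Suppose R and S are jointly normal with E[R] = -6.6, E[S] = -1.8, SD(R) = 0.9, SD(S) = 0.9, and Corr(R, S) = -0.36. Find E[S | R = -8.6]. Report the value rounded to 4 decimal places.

-1.0800

For a bivariate normal, E[S | R=x] = μ_S + ρ·(σ_S/σ_R)·(x − μ_R).
E[S | R=-8.6] = -1.8 + (-0.36)·(0.9/0.9)·(-8.6 − (-6.6)) = -1.8 + (-0.36)·(-2) = -1.0800.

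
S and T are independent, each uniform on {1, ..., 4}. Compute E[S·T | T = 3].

P(T = 3) = 1/4.
Summing ST·P(x,y) over outcomes with T = 3 gives 15/8.
E[S·T | T = 3] = (15/8) / (1/4) = 15/2.

15/2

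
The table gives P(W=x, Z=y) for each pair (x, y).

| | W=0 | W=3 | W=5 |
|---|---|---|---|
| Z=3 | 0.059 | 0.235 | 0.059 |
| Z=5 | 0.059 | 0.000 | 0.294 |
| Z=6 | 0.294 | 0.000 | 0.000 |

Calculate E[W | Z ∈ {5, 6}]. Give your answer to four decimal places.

2.2720

P(Z ∈ {5, 6}) = 0.647.
Σ W·P over the event = 0·(0.059) + 0·(0.294) + 5·(0.294) = 1.470.
E[W | Z ∈ {5, 6}] = (1.470) / (0.647) = 2.2720.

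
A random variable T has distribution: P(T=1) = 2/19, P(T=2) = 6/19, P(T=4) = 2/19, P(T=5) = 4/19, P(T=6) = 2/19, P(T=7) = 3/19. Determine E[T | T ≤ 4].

P(T ≤ 4) = 10/19.
Σ over the event: 1·2/19 + 2·6/19 + 4·2/19 = 22/19.
E[T | T ≤ 4] = (22/19) / (10/19) = 11/5.

11/5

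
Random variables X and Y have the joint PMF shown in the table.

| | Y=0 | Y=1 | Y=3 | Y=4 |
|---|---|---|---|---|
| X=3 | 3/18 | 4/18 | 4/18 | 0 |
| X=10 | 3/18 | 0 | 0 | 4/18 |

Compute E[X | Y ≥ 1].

P(Y ≥ 1) = 2/3.
Σ X·P over the event = 3·(4/18) + 3·(4/18) + 10·(4/18) = 32/9.
E[X | Y ≥ 1] = (32/9) / (2/3) = 16/3.

16/3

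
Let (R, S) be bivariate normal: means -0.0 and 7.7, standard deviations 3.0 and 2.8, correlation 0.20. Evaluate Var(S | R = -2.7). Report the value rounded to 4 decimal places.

The conditional variance in a bivariate normal is σ_S²(1 − ρ²), independent of x.
Var(S | R=-2.7) = (2.8)²·(1 − (0.20)²) = 7.84·0.96 = 7.5264.

7.5264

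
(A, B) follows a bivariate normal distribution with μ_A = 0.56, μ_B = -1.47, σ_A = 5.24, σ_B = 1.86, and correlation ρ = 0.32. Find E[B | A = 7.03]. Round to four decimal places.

E[B | A=x] = μ_B + ρ(σ_B/σ_A)(x − μ_A) for jointly normal variables.
E[B | A=7.03] = -1.47 + (0.32)·(1.86/5.24)·(7.03 − (0.56)) = -1.47 + (0.11359)·(6.47) = -0.7351.

-0.7351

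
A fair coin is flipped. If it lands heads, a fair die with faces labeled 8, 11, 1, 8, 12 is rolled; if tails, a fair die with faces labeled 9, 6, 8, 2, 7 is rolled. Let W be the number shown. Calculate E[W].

36/5

E[W | heads] = (8+11+1+8+12)/5 = 8.
E[W | tails] = (9+6+8+2+7)/5 = 32/5.
E[W] = (1/2)·(8) + (1/2)·(32/5) = 36/5.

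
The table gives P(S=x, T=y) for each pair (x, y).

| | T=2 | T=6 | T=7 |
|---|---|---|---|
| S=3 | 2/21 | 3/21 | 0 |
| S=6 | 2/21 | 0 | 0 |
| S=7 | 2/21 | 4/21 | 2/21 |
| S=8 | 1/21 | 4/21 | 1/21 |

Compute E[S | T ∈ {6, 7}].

P(T ∈ {6, 7}) = 2/3.
Σ S·P over the event = 3·(3/21) + 7·(4/21) + 7·(2/21) + 8·(4/21) + 8·(1/21) = 13/3.
E[S | T ∈ {6, 7}] = (13/3) / (2/3) = 13/2.

13/2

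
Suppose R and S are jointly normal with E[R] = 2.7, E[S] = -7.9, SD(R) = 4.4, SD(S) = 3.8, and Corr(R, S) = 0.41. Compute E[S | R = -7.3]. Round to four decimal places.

-11.4409

The regression of S on R has slope ρ·σ_S/σ_R and passes through (μ_R, μ_S).
E[S | R=-7.3] = -7.9 + (0.41)·(3.8/4.4)·(-7.3 − (2.7)) = -7.9 + (0.35409)·(-10) = -11.4409.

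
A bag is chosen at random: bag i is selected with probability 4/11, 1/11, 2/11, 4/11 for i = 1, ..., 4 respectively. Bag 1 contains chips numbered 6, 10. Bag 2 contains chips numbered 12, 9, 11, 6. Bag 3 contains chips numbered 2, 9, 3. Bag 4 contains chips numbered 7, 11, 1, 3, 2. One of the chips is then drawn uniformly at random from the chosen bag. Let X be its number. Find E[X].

E[X | bag 1] = (6+10)/2 = 8.
E[X | bag 2] = (12+9+11+6)/4 = 19/2.
E[X | bag 3] = (2+9+3)/3 = 14/3.
E[X | bag 4] = (7+11+1+3+2)/5 = 24/5.
By the law of total expectation,
E[X] = (4/11)·(8) + (1/11)·(19/2) + (2/11)·(14/3) + (4/11)·(24/5) = 191/30.

191/30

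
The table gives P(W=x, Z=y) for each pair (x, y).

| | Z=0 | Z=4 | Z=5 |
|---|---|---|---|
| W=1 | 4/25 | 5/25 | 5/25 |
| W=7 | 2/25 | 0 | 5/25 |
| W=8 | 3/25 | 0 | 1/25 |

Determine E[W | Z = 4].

P(Z = 4) = 1/5.
Σ W·P over the event = 1·(5/25) = 1/5.
E[W | Z = 4] = (1/5) / (1/5) = 1.

1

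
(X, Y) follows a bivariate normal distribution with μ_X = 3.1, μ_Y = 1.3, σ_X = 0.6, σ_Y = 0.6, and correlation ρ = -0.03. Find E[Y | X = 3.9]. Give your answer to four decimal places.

The regression of Y on X has slope ρ·σ_Y/σ_X and passes through (μ_X, μ_Y).
E[Y | X=3.9] = 1.3 + (-0.03)·(0.6/0.6)·(3.9 − (3.1)) = 1.3 + (-0.03)·(0.8) = 1.2760.

1.2760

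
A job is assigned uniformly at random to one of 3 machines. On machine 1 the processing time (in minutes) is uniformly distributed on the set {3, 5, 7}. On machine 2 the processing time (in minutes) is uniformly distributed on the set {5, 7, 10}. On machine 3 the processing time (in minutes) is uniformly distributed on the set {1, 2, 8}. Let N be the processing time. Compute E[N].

E[N | machine 1] = (3+5+7)/3 = 5.
E[N | machine 2] = (5+7+10)/3 = 22/3.
E[N | machine 3] = (1+2+8)/3 = 11/3.
By the law of total expectation,
E[N] = (1/3)·(5) + (1/3)·(22/3) + (1/3)·(11/3) = 16/3.

16/3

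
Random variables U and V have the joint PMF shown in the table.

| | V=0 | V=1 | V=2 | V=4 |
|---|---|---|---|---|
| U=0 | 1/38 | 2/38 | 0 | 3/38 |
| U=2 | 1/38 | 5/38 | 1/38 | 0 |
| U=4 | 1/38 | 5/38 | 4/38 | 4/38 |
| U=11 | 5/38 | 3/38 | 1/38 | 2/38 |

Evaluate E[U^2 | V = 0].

P(V = 0) = 4/19.
Σ U^2·P over the event = 0·(1/38) + 4·(1/38) + 16·(1/38) + 121·(5/38) = 625/38.
E[U^2 | V = 0] = (625/38) / (4/19) = 625/8.

625/8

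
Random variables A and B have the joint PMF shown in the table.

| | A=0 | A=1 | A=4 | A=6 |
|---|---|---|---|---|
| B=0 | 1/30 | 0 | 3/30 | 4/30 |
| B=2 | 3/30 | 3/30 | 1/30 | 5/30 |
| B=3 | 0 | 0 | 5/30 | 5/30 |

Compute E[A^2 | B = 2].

P(B = 2) = 2/5.
Σ A^2·P over the event = 0·(3/30) + 1·(3/30) + 16·(1/30) + 36·(5/30) = 199/30.
E[A^2 | B = 2] = (199/30) / (2/5) = 199/12.

199/12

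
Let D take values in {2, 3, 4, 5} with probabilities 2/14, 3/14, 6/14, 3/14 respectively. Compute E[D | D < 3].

2

P(D < 3) = 1/7.
Σ over the event: 2·1/7 = 2/7.
E[D | D < 3] = (2/7) / (1/7) = 2.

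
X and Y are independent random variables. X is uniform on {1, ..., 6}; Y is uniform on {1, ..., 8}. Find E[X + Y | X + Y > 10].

P(X + Y > 10) = 5/24.
Summing (X+Y)·P(x,y) over outcomes with X + Y > 10 gives 5/2.
E[X + Y | X + Y > 10] = (5/2) / (5/24) = 12.

12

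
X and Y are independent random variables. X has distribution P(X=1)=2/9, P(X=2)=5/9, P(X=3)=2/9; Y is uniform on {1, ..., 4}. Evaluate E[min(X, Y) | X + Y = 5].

16/9

P(X + Y = 5) = 1/4.
Summing min(X,Y)·P(x,y) over outcomes with X + Y = 5 gives 4/9.
E[min(X, Y) | X + Y = 5] = (4/9) / (1/4) = 16/9.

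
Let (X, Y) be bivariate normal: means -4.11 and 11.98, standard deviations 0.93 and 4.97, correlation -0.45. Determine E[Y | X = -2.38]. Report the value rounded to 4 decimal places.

E[Y | X=x] = μ_Y + ρ(σ_Y/σ_X)(x − μ_X) for jointly normal variables.
E[Y | X=-2.38] = 11.98 + (-0.45)·(4.97/0.93)·(-2.38 − (-4.11)) = 11.98 + (-2.40484)·(1.73) = 7.8196.

7.8196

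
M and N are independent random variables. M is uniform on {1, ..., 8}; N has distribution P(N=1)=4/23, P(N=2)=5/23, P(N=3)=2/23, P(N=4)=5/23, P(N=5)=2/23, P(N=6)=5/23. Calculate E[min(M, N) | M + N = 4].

P(M + N = 4) = 11/184.
Summing min(M,N)·P(x,y) over outcomes with M + N = 4 gives 2/23.
E[min(M, N) | M + N = 4] = (2/23) / (11/184) = 16/11.

16/11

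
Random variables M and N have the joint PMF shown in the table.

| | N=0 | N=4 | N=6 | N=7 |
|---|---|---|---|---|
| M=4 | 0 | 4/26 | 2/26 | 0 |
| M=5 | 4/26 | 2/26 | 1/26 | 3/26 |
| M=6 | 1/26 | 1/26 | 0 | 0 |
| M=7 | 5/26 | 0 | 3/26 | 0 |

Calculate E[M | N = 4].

P(N = 4) = 7/26.
Σ M·P over the event = 4·(4/26) + 5·(2/26) + 6·(1/26) = 16/13.
E[M | N = 4] = (16/13) / (7/26) = 32/7.

32/7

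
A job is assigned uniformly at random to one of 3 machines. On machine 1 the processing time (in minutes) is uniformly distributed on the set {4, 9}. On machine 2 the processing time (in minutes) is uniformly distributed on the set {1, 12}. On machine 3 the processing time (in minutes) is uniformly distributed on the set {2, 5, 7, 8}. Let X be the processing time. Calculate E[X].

E[X | machine 1] = (4+9)/2 = 13/2.
E[X | machine 2] = (1+12)/2 = 13/2.
E[X | machine 3] = (2+5+7+8)/4 = 11/2.
By the law of total expectation,
E[X] = (1/3)·(13/2) + (1/3)·(13/2) + (1/3)·(11/2) = 37/6.

37/6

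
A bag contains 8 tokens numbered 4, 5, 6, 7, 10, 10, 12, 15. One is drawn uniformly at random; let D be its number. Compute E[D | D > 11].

27/2

P(D > 11) = 1/4.
Σ over the event: 12·1/8 + 15·1/8 = 27/8.
E[D | D > 11] = (27/8) / (1/4) = 27/2.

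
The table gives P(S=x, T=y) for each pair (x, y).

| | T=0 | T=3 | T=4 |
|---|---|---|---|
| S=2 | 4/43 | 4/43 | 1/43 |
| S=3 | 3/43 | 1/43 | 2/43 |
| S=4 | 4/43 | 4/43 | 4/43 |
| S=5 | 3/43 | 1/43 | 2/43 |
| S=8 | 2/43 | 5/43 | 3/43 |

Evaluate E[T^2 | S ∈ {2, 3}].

P(S ∈ {2, 3}) = 15/43.
Σ T^2·P over the event = 0·(4/43) + 9·(4/43) + 16·(1/43) + 0·(3/43) + 9·(1/43) + 16·(2/43) = 93/43.
E[T^2 | S ∈ {2, 3}] = (93/43) / (15/43) = 31/5.

31/5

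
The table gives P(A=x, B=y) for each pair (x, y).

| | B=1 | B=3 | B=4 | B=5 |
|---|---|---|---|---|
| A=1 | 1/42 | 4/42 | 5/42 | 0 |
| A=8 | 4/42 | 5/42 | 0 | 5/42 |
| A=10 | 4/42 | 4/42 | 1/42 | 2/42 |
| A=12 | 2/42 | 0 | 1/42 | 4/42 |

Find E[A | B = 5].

108/11

P(B = 5) = 11/42.
Σ A·P over the event = 8·(5/42) + 10·(2/42) + 12·(4/42) = 18/7.
E[A | B = 5] = (18/7) / (11/42) = 108/11.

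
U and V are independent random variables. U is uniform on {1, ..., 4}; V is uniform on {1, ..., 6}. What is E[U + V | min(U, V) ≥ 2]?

P(min(U, V) ≥ 2) = 5/8.
Summing (U+V)·P(x,y) over outcomes with min(U, V) ≥ 2 gives 35/8.
E[U + V | min(U, V) ≥ 2] = (35/8) / (5/8) = 7.

7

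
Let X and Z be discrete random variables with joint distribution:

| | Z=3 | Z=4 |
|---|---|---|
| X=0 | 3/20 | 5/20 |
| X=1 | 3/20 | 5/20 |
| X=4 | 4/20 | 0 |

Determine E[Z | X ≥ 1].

41/12

P(X ≥ 1) = 3/5.
Σ Z·P over the event = 3·(3/20) + 4·(5/20) + 3·(4/20) = 41/20.
E[Z | X ≥ 1] = (41/20) / (3/5) = 41/12.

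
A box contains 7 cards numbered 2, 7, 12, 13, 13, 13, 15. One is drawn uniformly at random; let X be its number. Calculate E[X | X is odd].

61/5

P(X is odd) = 5/7.
Σ over the event: 7·1/7 + 13·3/7 + 15·1/7 = 61/7.
E[X | X is odd] = (61/7) / (5/7) = 61/5.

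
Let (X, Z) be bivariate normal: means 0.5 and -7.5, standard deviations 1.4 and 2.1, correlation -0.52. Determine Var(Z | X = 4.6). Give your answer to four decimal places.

The conditional variance in a bivariate normal is σ_Z²(1 − ρ²), independent of x.
Var(Z | X=4.6) = (2.1)²·(1 − (-0.52)²) = 4.41·0.7296 = 3.2175.

3.2175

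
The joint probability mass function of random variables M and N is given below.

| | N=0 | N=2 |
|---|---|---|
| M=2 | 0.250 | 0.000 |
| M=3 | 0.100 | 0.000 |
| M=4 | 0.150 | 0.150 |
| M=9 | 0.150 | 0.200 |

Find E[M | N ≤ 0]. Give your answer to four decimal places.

P(N ≤ 0) = 0.650.
Σ M·P over the event = 2·(0.250) + 3·(0.100) + 4·(0.150) + 9·(0.150) = 2.750.
E[M | N ≤ 0] = (2.750) / (0.650) = 4.2308.

4.2308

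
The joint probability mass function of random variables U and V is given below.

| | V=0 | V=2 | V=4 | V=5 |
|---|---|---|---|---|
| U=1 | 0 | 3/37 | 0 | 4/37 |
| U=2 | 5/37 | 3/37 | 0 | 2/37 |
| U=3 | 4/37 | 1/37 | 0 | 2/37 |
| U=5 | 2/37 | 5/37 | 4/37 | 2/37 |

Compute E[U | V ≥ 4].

P(V ≥ 4) = 14/37.
Σ U·P over the event = 1·(4/37) + 2·(2/37) + 3·(2/37) + 5·(4/37) + 5·(2/37) = 44/37.
E[U | V ≥ 4] = (44/37) / (14/37) = 22/7.

22/7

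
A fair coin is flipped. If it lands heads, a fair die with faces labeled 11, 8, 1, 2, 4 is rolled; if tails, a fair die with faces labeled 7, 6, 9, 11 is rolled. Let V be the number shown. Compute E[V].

269/40

E[V | heads] = (11+8+1+2+4)/5 = 26/5.
E[V | tails] = (7+6+9+11)/4 = 33/4.
E[V] = (1/2)·(26/5) + (1/2)·(33/4) = 269/40.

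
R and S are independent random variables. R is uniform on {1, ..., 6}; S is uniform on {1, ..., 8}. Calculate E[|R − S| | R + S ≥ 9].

8/3

P(R + S ≥ 9) = 7/16.
Summing |R−S|·P(x,y) over outcomes with R + S ≥ 9 gives 7/6.
E[|R − S| | R + S ≥ 9] = (7/6) / (7/16) = 8/3.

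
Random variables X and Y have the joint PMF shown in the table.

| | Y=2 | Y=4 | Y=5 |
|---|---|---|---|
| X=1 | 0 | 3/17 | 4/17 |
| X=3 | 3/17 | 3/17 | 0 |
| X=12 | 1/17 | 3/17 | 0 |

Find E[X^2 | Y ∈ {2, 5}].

P(Y ∈ {2, 5}) = 8/17.
Summing X^2·P(X=x,Y=y) over the conditioning event gives 175/17.
E[X^2 | Y ∈ {2, 5}] = (175/17) / (8/17) = 175/8.

175/8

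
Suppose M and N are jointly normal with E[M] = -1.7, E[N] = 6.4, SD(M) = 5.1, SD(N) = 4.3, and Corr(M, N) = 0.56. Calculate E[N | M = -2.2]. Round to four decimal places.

For a bivariate normal, E[N | M=x] = μ_N + ρ·(σ_N/σ_M)·(x − μ_M).
E[N | M=-2.2] = 6.4 + (0.56)·(4.3/5.1)·(-2.2 − (-1.7)) = 6.4 + (0.47216)·(-0.5) = 6.1639.

6.1639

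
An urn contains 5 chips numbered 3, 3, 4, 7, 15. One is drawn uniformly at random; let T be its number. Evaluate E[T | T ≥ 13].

15

P(T ≥ 13) = 1/5.
Σ over the event: 15·1/5 = 3.
E[T | T ≥ 13] = (3) / (1/5) = 15.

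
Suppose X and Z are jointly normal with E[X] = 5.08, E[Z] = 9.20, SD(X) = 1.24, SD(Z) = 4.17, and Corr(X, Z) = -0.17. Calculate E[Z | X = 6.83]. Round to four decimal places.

8.1995

E[Z | X=x] = μ_Z + ρ(σ_Z/σ_X)(x − μ_X) for jointly normal variables.
E[Z | X=6.83] = 9.20 + (-0.17)·(4.17/1.24)·(6.83 − (5.08)) = 9.20 + (-0.57169)·(1.75) = 8.1995.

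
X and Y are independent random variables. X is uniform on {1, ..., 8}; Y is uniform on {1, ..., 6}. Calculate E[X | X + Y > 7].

P(X + Y > 7) = 9/16.
Summing X·P(x,y) over outcomes with X + Y > 7 gives 10/3.
E[X | X + Y > 7] = (10/3) / (9/16) = 160/27.

160/27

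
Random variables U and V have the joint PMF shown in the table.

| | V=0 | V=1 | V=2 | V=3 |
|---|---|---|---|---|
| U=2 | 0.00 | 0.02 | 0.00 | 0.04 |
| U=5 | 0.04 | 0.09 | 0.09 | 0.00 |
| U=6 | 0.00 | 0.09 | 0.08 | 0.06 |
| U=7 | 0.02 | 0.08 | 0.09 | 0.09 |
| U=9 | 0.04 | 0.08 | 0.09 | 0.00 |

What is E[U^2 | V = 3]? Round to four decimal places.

35.4211

P(V = 3) = 0.19.
Σ U^2·P over the event = 4·(0.04) + 36·(0.06) + 49·(0.09) = 6.73.
E[U^2 | V = 3] = (6.73) / (0.19) = 35.4211.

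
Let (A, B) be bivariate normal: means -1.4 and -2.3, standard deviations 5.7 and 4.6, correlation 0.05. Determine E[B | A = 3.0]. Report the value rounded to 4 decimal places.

-2.1225

E[B | A=x] = μ_B + ρ(σ_B/σ_A)(x − μ_A) for jointly normal variables.
E[B | A=3.0] = -2.3 + (0.05)·(4.6/5.7)·(3.0 − (-1.4)) = -2.3 + (0.040351)·(4.4) = -2.1225.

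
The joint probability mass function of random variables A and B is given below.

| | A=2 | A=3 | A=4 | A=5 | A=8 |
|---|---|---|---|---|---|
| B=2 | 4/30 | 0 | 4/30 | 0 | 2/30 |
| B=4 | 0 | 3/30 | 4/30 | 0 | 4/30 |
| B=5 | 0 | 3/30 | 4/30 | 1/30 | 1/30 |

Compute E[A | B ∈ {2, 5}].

P(B ∈ {2, 5}) = 19/30.
Σ A·P over the event = 2·(4/30) + 3·(3/30) + 4·(4/30) + 4·(4/30) + 5·(1/30) + 8·(2/30) + 8·(1/30) = 13/5.
E[A | B ∈ {2, 5}] = (13/5) / (19/30) = 78/19.

78/19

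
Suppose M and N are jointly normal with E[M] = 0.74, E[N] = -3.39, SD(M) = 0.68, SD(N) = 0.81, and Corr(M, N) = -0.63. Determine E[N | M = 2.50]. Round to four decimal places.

E[N | M=x] = μ_N + ρ(σ_N/σ_M)(x − μ_M) for jointly normal variables.
E[N | M=2.50] = -3.39 + (-0.63)·(0.81/0.68)·(2.50 − (0.74)) = -3.39 + (-0.75044)·(1.76) = -4.7108.

-4.7108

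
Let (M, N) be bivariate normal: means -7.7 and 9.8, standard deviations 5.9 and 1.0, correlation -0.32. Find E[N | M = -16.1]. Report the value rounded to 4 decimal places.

For a bivariate normal, E[N | M=x] = μ_N + ρ·(σ_N/σ_M)·(x − μ_M).
E[N | M=-16.1] = 9.8 + (-0.32)·(1.0/5.9)·(-16.1 − (-7.7)) = 9.8 + (-0.054237)·(-8.4) = 10.2556.

10.2556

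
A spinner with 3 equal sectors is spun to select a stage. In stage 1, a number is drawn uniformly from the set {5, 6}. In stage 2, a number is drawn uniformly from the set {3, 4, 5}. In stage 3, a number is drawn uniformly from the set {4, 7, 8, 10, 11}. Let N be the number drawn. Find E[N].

35/6

E[N | stage 1] = (5+6)/2 = 11/2.
E[N | stage 2] = (3+4+5)/3 = 4.
E[N | stage 3] = (4+7+8+10+11)/5 = 8.
E[N] = (1/3)·(11/2) + (1/3)·(4) + (1/3)·(8) = 35/6.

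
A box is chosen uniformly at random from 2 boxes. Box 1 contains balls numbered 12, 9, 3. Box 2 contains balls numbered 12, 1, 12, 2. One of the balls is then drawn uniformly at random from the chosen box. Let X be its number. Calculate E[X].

E[X | box 1] = (12+9+3)/3 = 8.
E[X | box 2] = (12+1+12+2)/4 = 27/4.
E[X] = (1/2)·(8) + (1/2)·(27/4) = 59/8.

59/8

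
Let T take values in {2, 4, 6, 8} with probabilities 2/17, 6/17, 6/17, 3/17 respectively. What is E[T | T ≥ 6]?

P(T ≥ 6) = 9/17.
Σ over the event: 6·6/17 + 8·3/17 = 60/17.
E[T | T ≥ 6] = (60/17) / (9/17) = 20/3.

20/3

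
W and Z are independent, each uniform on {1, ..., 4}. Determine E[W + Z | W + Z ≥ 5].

6

Outcomes with W + Z ≥ 5: (1,4), (2,3), (2,4), (3,2), (3,3), (3,4), (4,1), (4,2), (4,3), (4,4), each with probability 1/16.
E[W + Z | W + Z ≥ 5] = (5 + 5 + 6 + 5 + 6 + 7 + 5 + 6 + 7 + 8) / 10 = 6.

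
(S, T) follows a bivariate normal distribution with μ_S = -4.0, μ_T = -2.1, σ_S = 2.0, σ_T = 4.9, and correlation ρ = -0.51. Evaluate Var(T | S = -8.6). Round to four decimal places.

For a bivariate normal, Var(T | S=x) = σ_T²(1 − ρ²).
Var(T | S=-8.6) = (4.9)²·(1 − (-0.51)²) = 24.01·0.7399 = 17.7650.

17.7650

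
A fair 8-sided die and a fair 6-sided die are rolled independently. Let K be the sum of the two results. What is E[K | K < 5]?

10/3

P(K < 5) = 1/8.
Σ over the event: 2·1/48 + 3·1/24 + 4·1/16 = 5/12.
E[K | K < 5] = (5/12) / (1/8) = 10/3.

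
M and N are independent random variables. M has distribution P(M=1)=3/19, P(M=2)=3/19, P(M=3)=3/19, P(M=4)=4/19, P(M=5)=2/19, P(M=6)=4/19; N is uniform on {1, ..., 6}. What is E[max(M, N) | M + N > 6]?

P(M + N > 6) = 34/57.
Summing max(M,N)·P(x,y) over outcomes with M + N > 6 gives 184/57.
E[max(M, N) | M + N > 6] = (184/57) / (34/57) = 92/17.

92/17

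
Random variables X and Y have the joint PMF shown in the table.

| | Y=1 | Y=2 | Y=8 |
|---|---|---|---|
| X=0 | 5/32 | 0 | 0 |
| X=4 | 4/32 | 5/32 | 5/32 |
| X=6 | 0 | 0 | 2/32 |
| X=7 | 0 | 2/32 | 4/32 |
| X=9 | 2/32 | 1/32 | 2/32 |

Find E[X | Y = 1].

P(Y = 1) = 11/32.
Summing X·P(X=x,Y=y) over the conditioning event gives 17/16.
E[X | Y = 1] = (17/16) / (11/32) = 34/11.

34/11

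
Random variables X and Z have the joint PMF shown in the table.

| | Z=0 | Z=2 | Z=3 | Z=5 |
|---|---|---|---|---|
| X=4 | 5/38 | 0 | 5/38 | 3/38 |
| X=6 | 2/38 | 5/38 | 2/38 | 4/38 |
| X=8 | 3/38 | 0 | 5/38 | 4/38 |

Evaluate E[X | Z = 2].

P(Z = 2) = 5/38.
Σ X·P over the event = 6·(5/38) = 15/19.
E[X | Z = 2] = (15/19) / (5/38) = 6.

6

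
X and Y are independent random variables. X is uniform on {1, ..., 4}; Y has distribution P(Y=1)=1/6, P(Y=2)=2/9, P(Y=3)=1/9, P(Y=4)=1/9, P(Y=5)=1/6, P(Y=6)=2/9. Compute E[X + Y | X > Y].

P(X > Y) = 19/72.
Summing (X+Y)·P(x,y) over outcomes with X > Y gives 47/36.
E[X + Y | X > Y] = (47/36) / (19/72) = 94/19.

94/19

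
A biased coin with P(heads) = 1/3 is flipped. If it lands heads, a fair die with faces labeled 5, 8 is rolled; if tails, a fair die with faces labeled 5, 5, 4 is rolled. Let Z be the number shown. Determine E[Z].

E[Z | heads] = (5+8)/2 = 13/2.
E[Z | tails] = (5+5+4)/3 = 14/3.
E[Z] = (1/3)·(13/2) + (2/3)·(14/3) = 95/18.

95/18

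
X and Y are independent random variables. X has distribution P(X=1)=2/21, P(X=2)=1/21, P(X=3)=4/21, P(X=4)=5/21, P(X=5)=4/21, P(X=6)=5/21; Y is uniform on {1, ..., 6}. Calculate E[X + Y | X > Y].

474/65

P(X > Y) = 65/126.
Summing (X+Y)·P(x,y) over outcomes with X > Y gives 79/21.
E[X + Y | X > Y] = (79/21) / (65/126) = 474/65.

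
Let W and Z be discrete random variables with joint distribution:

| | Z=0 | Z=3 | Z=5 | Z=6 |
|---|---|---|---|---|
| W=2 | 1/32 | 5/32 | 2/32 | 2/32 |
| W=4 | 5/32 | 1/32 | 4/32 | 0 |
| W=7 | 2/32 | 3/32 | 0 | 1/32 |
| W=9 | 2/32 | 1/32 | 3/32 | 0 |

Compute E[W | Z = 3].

22/5

P(Z = 3) = 5/16.
Summing W·P(W=x,Z=y) over the conditioning event gives 11/8.
E[W | Z = 3] = (11/8) / (5/16) = 22/5.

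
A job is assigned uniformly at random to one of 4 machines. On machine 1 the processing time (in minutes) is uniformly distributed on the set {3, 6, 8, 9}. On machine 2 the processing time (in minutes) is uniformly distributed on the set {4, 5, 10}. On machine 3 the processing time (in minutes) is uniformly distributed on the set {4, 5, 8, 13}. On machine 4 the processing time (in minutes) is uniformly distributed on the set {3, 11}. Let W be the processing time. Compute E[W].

E[W | machine 1] = (3+6+8+9)/4 = 13/2.
E[W | machine 2] = (4+5+10)/3 = 19/3.
E[W | machine 3] = (4+5+8+13)/4 = 15/2.
E[W | machine 4] = (3+11)/2 = 7.
E[W] = (1/4)·(13/2) + (1/4)·(19/3) + (1/4)·(15/2) + (1/4)·(7) = 41/6.

41/6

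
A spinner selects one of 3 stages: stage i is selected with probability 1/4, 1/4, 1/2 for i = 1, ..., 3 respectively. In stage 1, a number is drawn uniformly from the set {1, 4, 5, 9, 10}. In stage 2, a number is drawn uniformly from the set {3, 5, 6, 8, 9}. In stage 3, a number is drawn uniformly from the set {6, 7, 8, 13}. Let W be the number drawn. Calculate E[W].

29/4

E[W | stage 1] = (1+4+5+9+10)/5 = 29/5.
E[W | stage 2] = (3+5+6+8+9)/5 = 31/5.
E[W | stage 3] = (6+7+8+13)/4 = 17/2.
E[W] = (1/4)·(29/5) + (1/4)·(31/5) + (1/2)·(17/2) = 29/4.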